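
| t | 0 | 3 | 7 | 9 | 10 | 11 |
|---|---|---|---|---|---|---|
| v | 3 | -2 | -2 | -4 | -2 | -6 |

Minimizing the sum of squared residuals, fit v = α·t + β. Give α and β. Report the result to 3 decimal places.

Entries of XᵀX: Σt·t = 360, Σt = 40, Σ1 = 6.
Right-hand side: Σt·v = -142, Σv = -13.
XᵀX·[α, β]ᵀ = Xᵀv becomes [[360, 40]; [40, 6]]·[α, β]ᵀ = [-142, -13]ᵀ.
Determinant 360·6 − 40² = 560.
α = ((-142)·6 − 40·(-13))/560 = -83/140; β = (360·(-13) − 40·(-142))/560 = 25/14.

α = -0.593, β = 1.786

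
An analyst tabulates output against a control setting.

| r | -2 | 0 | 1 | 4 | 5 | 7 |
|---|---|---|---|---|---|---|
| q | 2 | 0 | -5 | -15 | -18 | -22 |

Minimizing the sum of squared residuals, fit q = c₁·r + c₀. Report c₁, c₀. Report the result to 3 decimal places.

Setting ∂/∂c₁ … = 0 gives: 95·c₁ + 15·c₀ = -313;  15·c₁ + 6·c₀ = -58.
Eliminating c₀: 6·(row 1) − 15·(row 2) gives 345·c₁ = 6·(-313) − 15·(-58) = -1008, so c₁ = -336/115.
Then c₀ = ((-58) − 15·(-336/115))/6 = -163/69.

c₁ = -2.922, c₀ = -2.362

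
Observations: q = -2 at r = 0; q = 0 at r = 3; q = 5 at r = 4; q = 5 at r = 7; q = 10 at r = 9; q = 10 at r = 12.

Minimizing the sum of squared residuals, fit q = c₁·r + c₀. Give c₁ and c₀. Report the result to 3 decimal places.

Entries of AᵀA: Σr·r = 299, Σr = 35, Σ1 = 6.
Right-hand side: Σr·q = 265, Σq = 28.
Normal equations: [[299, 35]; [35, 6]]·[c₁, c₀]ᵀ = [265, 28]ᵀ.
Determinant 299·6 − 35² = 569.
c₁ = (265·6 − 35·28)/569 = 610/569; c₀ = (299·28 − 35·265)/569 = -903/569.

c₁ = 1.072, c₀ = -1.587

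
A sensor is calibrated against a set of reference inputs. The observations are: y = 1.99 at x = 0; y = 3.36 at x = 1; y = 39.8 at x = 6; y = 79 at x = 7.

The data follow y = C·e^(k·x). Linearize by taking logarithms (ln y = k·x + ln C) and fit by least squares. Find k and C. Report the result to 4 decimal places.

k = 0.5153, C = 1.9837

With ln yᵢ as the transformed response and xᵢ as the regressor:
Over the data: Σx = 14.0000, Σ(x)² = 86.0000, Σln y = 9.9534, Σx·ln y = 53.9013.
Normal system: [[86.0000, 14.0000]; [14.0000, 4]]·[k, ln C]ᵀ = [53.9013, 9.9534]ᵀ.
Solving (det = 148.0000): k = 0.51525, ln C = 0.68496, so C = exp(0.68496) = 1.98369.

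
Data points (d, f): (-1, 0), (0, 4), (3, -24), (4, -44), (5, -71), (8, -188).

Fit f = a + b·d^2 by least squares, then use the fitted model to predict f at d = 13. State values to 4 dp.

Compute the Gram sums: Σ1 = 6, Σd^2 = 115, Σd^2·d^2 = 5059.
And Σf = -323, Σd^2·f = -14727.
Eliminating b: 5059·(row 1) − 115·(row 2) gives 17129·a = 5059·(-323) − 115·(-14727) = 59548, so a = 59548/17129.
Then b = ((-14727) − 115·(59548/17129))/5059 = -51217/17129.
At d = 13: f̂ = (59548/17129)·(1) + (-51217/17129)·(169) = -8596125/17129.

f̂ = -501.8463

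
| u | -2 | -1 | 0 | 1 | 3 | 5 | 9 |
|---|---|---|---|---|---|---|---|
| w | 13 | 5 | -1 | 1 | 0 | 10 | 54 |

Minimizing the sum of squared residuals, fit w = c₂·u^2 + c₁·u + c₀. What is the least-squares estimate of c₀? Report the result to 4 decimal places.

From the data, Σu^2·u^2 = 7285, Σu^2·u = 873, Σu^2 = 121, Σu·u = 121, Σu = 15, Σ1 = 7.
And Σu^2·w = 4682, Σu·w = 506, Σw = 82.
Normal equations: [[7285, 873, 121]; [873, 121, 15]; [121, 15, 7]]·[c₂, c₁, c₀]ᵀ = [4682, 506, 82]ᵀ.
Inverting the 3×3 Gram matrix, [c₂, c₁, c₀]ᵀ = [152914/148449, -168116/49483, 176492/148449]ᵀ.

c₀ = 1.1889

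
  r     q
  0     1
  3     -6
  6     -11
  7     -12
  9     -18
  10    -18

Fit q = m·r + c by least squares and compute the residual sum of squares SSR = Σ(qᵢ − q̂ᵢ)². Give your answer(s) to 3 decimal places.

The normal system AᵀA·[m, c]ᵀ = Aᵀq is [[275, 35]; [35, 6]]·[m, c]ᵀ = [-510, -64]ᵀ.
Δ = 275·6 − 35² = 425.
m = ((-510)·6 − 35·(-64))/425 = -164/85; c = (275·(-64) − 35·(-510))/425 = 10/17.
Residuals: 7/17, -4/5, -1/85, 78/85, -104/85, 12/17; SSR = 62/17.

SSR = 3.647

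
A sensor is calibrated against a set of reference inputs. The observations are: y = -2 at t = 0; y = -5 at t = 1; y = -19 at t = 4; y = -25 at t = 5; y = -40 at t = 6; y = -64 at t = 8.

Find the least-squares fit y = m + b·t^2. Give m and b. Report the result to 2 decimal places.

m = -3.07, b = -0.96

Compute the Gram sums: Σ1 = 6, Σt^2 = 142, Σt^2·t^2 = 6274.
Moment sums: Σy = -155, Σt^2·y = -6470.
XᵀX·[m, b]ᵀ = Xᵀy becomes [[6, 142]; [142, 6274]]·[m, b]ᵀ = [-155, -6470]ᵀ.
Δ = 6·6274 − 142² = 17480.
m = ((-155)·6274 − 142·(-6470))/17480 = -5373/1748; b = (6·(-6470) − 142·(-155))/17480 = -1681/1748.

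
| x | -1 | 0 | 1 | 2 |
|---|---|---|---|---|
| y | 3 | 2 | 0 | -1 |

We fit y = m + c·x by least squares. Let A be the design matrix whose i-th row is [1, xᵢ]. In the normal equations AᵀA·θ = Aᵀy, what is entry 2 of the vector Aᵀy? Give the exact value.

Entry 2 ↔ basis x, so (Aᵀy)_{2} = Σᵢ (x)·yᵢ = (-1)·(3) + (0)·(2) + (1)·(0) + (2)·(-1) = -5.

-5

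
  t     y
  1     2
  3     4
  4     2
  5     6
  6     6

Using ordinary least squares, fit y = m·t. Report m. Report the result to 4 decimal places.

m = 1.0115

Setting ∂/∂m … = 0 gives: 87·m = 88.
m = 88/87 = 1.01149.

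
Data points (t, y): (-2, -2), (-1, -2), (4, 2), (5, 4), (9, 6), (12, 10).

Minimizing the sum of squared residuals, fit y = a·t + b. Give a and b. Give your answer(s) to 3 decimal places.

The normal system XᵀX·[a, b]ᵀ = Xᵀy is [[271, 27]; [27, 6]]·[a, b]ᵀ = [208, 18]ᵀ.
Eliminating b: 6·(row 1) − 27·(row 2) gives 897·a = 6·208 − 27·18 = 762, so a = 254/299.
Then b = (18 − 27·(254/299))/6 = -246/299.

a = 0.849, b = -0.823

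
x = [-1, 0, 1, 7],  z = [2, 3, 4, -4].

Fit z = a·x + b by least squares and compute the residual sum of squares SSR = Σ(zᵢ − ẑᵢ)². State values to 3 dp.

Compute the Gram sums: Σx·x = 51, Σx = 7, Σ1 = 4.
For Mᵀz: Σx·z = -26, Σz = 5.
MᵀM·[a, b]ᵀ = Mᵀz becomes [[51, 7]; [7, 4]]·[a, b]ᵀ = [-26, 5]ᵀ.
Δ = 51·4 − 7² = 155.
a = ((-26)·4 − 7·5)/155 = -139/155; b = (51·5 − 7·(-26))/155 = 437/155.
Residuals: -266/155, 28/155, 322/155, -84/155; SSR = 1176/155.

SSR = 7.587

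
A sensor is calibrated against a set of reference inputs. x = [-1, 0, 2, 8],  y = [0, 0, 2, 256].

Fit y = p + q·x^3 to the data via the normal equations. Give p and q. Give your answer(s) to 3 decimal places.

From the data, Σ1 = 4, Σx^3 = 519, Σx^3·x^3 = 262209.
Moment sums: Σy = 258, Σx^3·y = 131088.
MᵀM·[p, q]ᵀ = Mᵀy becomes [[4, 519]; [519, 262209]]·[p, q]ᵀ = [258, 131088]ᵀ.
Eliminating q: 262209·(row 1) − 519·(row 2) gives 779475·p = 262209·258 − 519·131088 = -384750, so p = -270/547.
Then q = (131088 − 519·(-270/547))/262209 = 274/547.

p = -0.494, q = 0.501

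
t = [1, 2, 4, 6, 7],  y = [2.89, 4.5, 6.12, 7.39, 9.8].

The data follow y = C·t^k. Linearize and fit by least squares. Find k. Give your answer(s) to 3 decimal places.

k = 0.572

Taking logs, ln y = k·ln t + ln C, so regress ln y on ln t.
Over the data: Σln t = 5.8171, Σ(ln t)² = 9.3992, Σln y = 8.6594, Σln t·ln y = 11.5790.
Normal system: [[9.3992, 5.8171]; [5.8171, 5]]·[k, ln C]ᵀ = [11.5790, 8.6594]ᵀ.
Δ = 9.3992·5 − (5.8171)² = 13.1574; k = (11.5790·5 − 5.8171·8.6594)/13.1574 = 0.57170, ln C = (9.3992·8.6594 − 5.8171·11.5790)/13.1574 = 1.06675.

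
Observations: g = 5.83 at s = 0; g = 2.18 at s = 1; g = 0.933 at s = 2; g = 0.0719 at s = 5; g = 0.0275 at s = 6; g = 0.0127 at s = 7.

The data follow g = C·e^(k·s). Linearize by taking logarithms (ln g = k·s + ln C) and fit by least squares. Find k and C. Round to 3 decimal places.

Linearized form: ln g = k·s + ln C. From the 6 transformed points,
Sums: Σs = 21.0000, Σ(s)² = 115.0000, Σln g = -8.1192, Σs·ln g = -64.6463.
Normal system: [[115.0000, 21.0000]; [21.0000, 6]]·[k, ln C]ᵀ = [-64.6463, -8.1192]ᵀ.
Solving (det = 249.0000): k = -0.87299, ln C = 1.70226, so C = exp(1.70226) = 5.48632.

k = -0.873, C = 5.486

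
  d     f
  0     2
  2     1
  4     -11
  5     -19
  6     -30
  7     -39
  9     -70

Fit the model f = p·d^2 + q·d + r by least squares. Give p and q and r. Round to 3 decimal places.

With design matrix M, MᵀM = [[11155, 1485, 211]; [1485, 211, 33]; [211, 33, 7]] and Mᵀf = [-9308, -1220, -166]ᵀ.
Inverting the 3×3 Gram matrix, [p, q, r]ᵀ = [-21101/22218, 3769/7406, 27928/11109]ᵀ.

p = -0.950, q = 0.509, r = 2.514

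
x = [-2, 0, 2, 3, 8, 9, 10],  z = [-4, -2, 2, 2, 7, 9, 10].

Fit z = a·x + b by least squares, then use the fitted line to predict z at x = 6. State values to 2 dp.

ẑ = 5.38

Forming MᵀM = [[262, 30]; [30, 7]] and Mᵀz = [255, 24]ᵀ gives MᵀM·[a, b]ᵀ = Mᵀz.
det = 262·7 − 30² = 934.
a = (255·7 − 30·24)/934 = 1065/934; b = (262·24 − 30·255)/934 = -681/467.
At x = 6: ẑ = (1065/934)·(6) + (-681/467)·(1) = 2514/467.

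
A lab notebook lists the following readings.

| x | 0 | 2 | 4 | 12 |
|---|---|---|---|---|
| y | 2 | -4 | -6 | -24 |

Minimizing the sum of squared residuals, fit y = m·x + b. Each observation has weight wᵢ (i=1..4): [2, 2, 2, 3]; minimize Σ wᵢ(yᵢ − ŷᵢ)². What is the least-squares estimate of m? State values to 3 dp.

m = -2.123

MᵀWM·[m, b]ᵀ = MᵀWy reads: 472·m + 48·b = -928;  48·m + 9·b = -88.
(Σwᵢ·x·x = 472, Σwᵢ·x = 48, Σwᵢ·1 = 9, Σwᵢ·x·y = -928, Σwᵢ·y = -88.)
Eliminating b: 9·(row 1) − 48·(row 2) gives 1944·m = 9·(-928) − 48·(-88) = -4128, so m = -172/81.
Then b = ((-88) − 48·(-172/81))/9 = 376/243.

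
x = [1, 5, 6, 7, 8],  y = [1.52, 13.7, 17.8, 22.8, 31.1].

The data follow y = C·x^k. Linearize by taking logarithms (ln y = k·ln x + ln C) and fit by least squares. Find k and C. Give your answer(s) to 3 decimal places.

k = 1.412, C = 1.490

Linearized form: ln y = k·ln x + ln C. From the 5 transformed points,
Over the data: Σln x = 7.4265, Σ(ln x)² = 13.9113, Σln y = 12.4793, Σln x·ln y = 22.6032.
Normal system: [[13.9113, 7.4265]; [7.4265, 5]]·[k, ln C]ᵀ = [22.6032, 12.4793]ᵀ.
Slope k = (n·Σln x·ln y − Σln x·Σln y)/(n·Σ(ln x)² − (Σln x)²) = (5·22.6032 − 7.4265·12.4793)/14.4030 = 1.41208; ln C = (Σln y − k·Σln x)/n = 0.39848, so C = exp(0.39848) = 1.48956.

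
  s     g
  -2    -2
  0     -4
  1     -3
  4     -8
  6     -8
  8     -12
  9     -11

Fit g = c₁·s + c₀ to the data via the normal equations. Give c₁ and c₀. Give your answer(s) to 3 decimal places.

Setting ∂/∂c₁ … = 0 gives: 202·c₁ + 26·c₀ = -274;  26·c₁ + 7·c₀ = -48.
(Σs·s = 202, Σs = 26, Σ1 = 7, Σs·g = -274, Σg = -48.)
Determinant 202·7 − 26² = 738.
c₁ = ((-274)·7 − 26·(-48))/738 = -335/369; c₀ = (202·(-48) − 26·(-274))/738 = -1286/369.

c₁ = -0.908, c₀ = -3.485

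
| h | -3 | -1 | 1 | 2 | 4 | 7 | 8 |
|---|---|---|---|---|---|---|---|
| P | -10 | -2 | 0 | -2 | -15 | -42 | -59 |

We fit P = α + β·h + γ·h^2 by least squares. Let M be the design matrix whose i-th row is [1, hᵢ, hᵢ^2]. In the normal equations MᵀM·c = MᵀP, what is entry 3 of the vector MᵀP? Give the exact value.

-6174

Entry 3 ↔ basis h^2, so (MᵀP)_{3} = Σᵢ (h^2)·Pᵢ = (9)·(-10) + (1)·(-2) + (1)·(0) + (4)·(-2) + (16)·(-15) + (49)·(-42) + (64)·(-59) = -6174.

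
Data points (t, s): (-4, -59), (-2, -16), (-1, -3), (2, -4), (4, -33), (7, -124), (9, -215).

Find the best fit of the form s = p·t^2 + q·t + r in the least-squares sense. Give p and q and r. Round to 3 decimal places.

Setting ∂/∂p … = 0 gives: 9507·p + 1071·q + 171·r = -25046;  1071·p + 171·q + 15·r = -2672;  171·p + 15·q + 7·r = -454.
(Σt^2·t^2 = 9507, Σt^2·t = 1071, Σt^2 = 171, Σt·t = 171, Σt = 15, Σ1 = 7, Σt^2·s = -25046, Σt·s = -2672, Σs = -454.)
Solving the 3×3 system (Gaussian elimination) gives p = -72007/23688, q = 226523/71064, r = 30445/11844.

p = -3.040, q = 3.188, r = 2.570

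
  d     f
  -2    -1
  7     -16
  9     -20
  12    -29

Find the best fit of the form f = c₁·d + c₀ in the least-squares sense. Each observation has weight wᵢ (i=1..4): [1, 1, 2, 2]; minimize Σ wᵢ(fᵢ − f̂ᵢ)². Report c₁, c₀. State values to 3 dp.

c₁ = -1.967, c₀ = -3.761

Entries of XᵀWX: Σwᵢ·d·d = 503, Σwᵢ·d = 47, Σwᵢ·1 = 6.
Right-hand side: Σwᵢ·d·f = -1166, Σwᵢ·f = -115.
So XᵀWX·[c₁, c₀]ᵀ = XᵀWf: [[503, 47]; [47, 6]]·[c₁, c₀]ᵀ = [-1166, -115]ᵀ.
Eliminating c₀: 6·(row 1) − 47·(row 2) gives 809·c₁ = 6·(-1166) − 47·(-115) = -1591, so c₁ = -1591/809.
Then c₀ = ((-115) − 47·(-1591/809))/6 = -3043/809.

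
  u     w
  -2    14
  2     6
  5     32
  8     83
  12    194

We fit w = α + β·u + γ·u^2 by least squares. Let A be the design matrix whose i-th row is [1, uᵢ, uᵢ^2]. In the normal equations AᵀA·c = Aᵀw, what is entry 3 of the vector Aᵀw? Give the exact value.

Entry 3 ↔ basis u^2, so (Aᵀw)_{3} = Σᵢ (u^2)·wᵢ = (4)·(14) + (4)·(6) + (25)·(32) + (64)·(83) + (144)·(194) = 34128.

34128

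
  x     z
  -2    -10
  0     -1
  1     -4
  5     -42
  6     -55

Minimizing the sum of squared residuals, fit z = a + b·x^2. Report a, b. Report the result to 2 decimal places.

a = -2.66, b = -1.50

Entries of AᵀA: Σ1 = 5, Σx^2 = 66, Σx^2·x^2 = 1938.
For Aᵀz: Σz = -112, Σx^2·z = -3074.
AᵀA·[a, b]ᵀ = Aᵀz becomes [[5, 66]; [66, 1938]]·[a, b]ᵀ = [-112, -3074]ᵀ.
Determinant 5·1938 − 66² = 5334.
a = ((-112)·1938 − 66·(-3074))/5334 = -2362/889; b = (5·(-3074) − 66·(-112))/5334 = -3989/2667.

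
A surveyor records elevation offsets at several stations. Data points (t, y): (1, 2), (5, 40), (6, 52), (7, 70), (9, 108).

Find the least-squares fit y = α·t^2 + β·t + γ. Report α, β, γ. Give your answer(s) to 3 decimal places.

α = 0.995, β = 3.287, γ = -2.214

From the data, Σt^2·t^2 = 10884, Σt^2·t = 1414, Σt^2 = 192, Σt·t = 192, Σt = 28, Σ1 = 5.
Moment sums: Σt^2·y = 15052, Σt·y = 1976, Σy = 272.
MᵀM·[α, β, γ]ᵀ = Mᵀy becomes [[10884, 1414, 192]; [1414, 192, 28]; [192, 28, 5]]·[α, β, γ]ᵀ = [15052, 1976, 272]ᵀ.
Row-reducing yields α = 996/1001, β = 470/143, γ = -2216/1001.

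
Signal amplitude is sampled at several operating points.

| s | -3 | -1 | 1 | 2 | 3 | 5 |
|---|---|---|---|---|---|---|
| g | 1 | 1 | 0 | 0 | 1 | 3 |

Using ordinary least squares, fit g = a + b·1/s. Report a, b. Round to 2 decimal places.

a = 1.05, b = -0.45

Entries of AᵀA: Σ1 = 6, Σ1/s = 7/10, Σ1/s·1/s = 2261/900.
For Aᵀg: Σg = 6, Σ1/s·g = -2/5.
AᵀA·[a, b]ᵀ = Aᵀg becomes [[6, 7/10]; [7/10, 2261/900]]·[a, b]ᵀ = [6, -2/5]ᵀ.
Determinant 6·(2261/900) − (7/10)² = 175/12.
a = (6·(2261/900) − (7/10)·(-2/5))/(175/12) = 658/625; b = (6·(-2/5) − (7/10)·6)/(175/12) = -396/875.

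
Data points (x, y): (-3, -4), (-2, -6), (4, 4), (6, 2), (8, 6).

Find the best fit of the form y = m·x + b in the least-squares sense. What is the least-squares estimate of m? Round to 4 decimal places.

The normal equations are: 129·m + 13·b = 100;  13·m + 5·b = 2.
Δ = 129·5 − 13² = 476.
m = (100·5 − 13·2)/476 = 237/238; b = (129·2 − 13·100)/476 = -521/238.

m = 0.9958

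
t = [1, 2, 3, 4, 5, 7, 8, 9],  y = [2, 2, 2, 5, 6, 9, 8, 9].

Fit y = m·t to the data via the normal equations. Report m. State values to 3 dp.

The normal equations are: 249·m = 270.
(Σt·t = 249, Σt·y = 270.)
Hence m = 270 / 249 ≈ 1.08434.

m = 1.084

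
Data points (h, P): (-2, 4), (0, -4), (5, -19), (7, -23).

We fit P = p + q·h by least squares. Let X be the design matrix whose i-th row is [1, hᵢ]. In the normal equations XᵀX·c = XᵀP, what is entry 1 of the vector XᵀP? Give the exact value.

-42

Entry 1 ↔ basis 1, so (XᵀP)_{1} = Σᵢ Pᵢ = (1)·(4) + (1)·(-4) + (1)·(-19) + (1)·(-23) = -42.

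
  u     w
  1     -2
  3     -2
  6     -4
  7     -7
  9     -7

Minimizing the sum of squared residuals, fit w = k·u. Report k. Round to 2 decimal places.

k = -0.82

Forming AᵀA = [[176]] and Aᵀw = [-144]ᵀ gives AᵀA·[k]ᵀ = Aᵀw.
k = (-144)/176 = -0.818182.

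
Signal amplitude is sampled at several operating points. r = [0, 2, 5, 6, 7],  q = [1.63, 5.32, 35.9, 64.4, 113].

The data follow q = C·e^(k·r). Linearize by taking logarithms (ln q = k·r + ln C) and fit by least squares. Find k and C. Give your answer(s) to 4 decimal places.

k = 0.6116, C = 1.6162

Taking logs, ln q = k·r + ln C, so regress ln q on r.
Σr = 20.0000, Σ(r)² = 114.0000, Σln q = 14.6333, Σr·ln q = 79.3290.
Normal system: [[114.0000, 20.0000]; [20.0000, 5]]·[k, ln C]ᵀ = [79.3290, 14.6333]ᵀ.
Slope k = (n·Σr·ln q − Σr·Σln q)/(n·Σ(r)² − (Σr)²) = (5·79.3290 − 20.0000·14.6333)/170.0000 = 0.61164; ln C = (Σln q − k·Σr)/n = 0.48009, so C = exp(0.48009) = 1.61621.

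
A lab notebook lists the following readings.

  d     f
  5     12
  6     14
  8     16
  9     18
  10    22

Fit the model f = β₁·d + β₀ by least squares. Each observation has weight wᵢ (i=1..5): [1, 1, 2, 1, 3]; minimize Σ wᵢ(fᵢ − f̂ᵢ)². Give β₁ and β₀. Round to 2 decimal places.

Compute the Gram sums: Σwᵢ·d·d = 570, Σwᵢ·d = 66, Σwᵢ·1 = 8.
And Σwᵢ·d·f = 1222, Σwᵢ·f = 142.
So MᵀWM·[β₁, β₀]ᵀ = MᵀWf: [[570, 66]; [66, 8]]·[β₁, β₀]ᵀ = [1222, 142]ᵀ.
Δ = 570·8 − 66² = 204.
β₁ = (1222·8 − 66·142)/204 = 101/51; β₀ = (570·142 − 66·1222)/204 = 24/17.

β₁ = 1.98, β₀ = 1.41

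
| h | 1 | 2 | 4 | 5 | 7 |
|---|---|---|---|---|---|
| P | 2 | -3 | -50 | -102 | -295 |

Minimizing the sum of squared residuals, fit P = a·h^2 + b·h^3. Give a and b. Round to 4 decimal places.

XᵀX·[a, b]ᵀ = XᵀP reads: 3299·a + 20989·b = -17815;  20989·a + 137435·b = -117157.
Eliminating b: 137435·(row 1) − 20989·(row 2) gives 12859944·a = 137435·(-17815) − 20989·(-117157) = 10603748, so a = 2650937/3214986.
Then b = ((-117157) − 20989·(2650937/3214986))/137435 = -3145477/3214986.

a = 0.8246, b = -0.9784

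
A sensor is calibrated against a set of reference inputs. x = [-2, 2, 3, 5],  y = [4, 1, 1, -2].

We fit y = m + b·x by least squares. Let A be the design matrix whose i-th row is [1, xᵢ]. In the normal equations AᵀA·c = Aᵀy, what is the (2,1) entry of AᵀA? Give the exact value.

Row 2 ↔ basis x, column 1 ↔ basis 1, so (AᵀA)_{2,1} = Σᵢ x = (-2)·(1) + (2)·(1) + (3)·(1) + (5)·(1) = 8.

8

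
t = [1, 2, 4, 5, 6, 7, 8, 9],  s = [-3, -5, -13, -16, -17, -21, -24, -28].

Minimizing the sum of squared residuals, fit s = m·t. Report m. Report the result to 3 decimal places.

m = -3.036

The normal system AᵀA·[m]ᵀ = Aᵀs is [[276]]·[m]ᵀ = [-838]ᵀ.
m = (-838)/276 = -3.03623.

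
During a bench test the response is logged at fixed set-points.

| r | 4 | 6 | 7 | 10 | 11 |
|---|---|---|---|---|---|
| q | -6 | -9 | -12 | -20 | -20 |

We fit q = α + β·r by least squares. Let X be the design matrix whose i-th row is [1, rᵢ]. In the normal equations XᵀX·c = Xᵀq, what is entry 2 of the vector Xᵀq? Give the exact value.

-582

Entry 2 ↔ basis r, so (Xᵀq)_{2} = Σᵢ (r)·qᵢ = (4)·(-6) + (6)·(-9) + (7)·(-12) + (10)·(-20) + (11)·(-20) = -582.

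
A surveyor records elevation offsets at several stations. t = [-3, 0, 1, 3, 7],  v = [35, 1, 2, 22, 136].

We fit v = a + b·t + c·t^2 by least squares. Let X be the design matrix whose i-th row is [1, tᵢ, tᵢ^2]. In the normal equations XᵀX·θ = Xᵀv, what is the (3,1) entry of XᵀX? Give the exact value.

Row 3 ↔ basis t^2, column 1 ↔ basis 1, so (XᵀX)_{3,1} = Σᵢ t^2 = (9)·(1) + (0)·(1) + (1)·(1) + (9)·(1) + (49)·(1) = 68.

68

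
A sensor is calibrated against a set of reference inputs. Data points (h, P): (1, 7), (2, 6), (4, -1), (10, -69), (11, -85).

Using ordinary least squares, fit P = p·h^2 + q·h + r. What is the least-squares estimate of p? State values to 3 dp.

Normal-equation sums: Σh^2·h^2 = 24914, Σh^2·h = 2404, Σh^2 = 242, Σh·h = 242, Σh = 28, Σ1 = 5.
Moment sums: Σh^2·P = -17170, Σh·P = -1610, ΣP = -142.
So AᵀA·[p, q, r]ᵀ = AᵀP: [[24914, 2404, 242]; [2404, 242, 28]; [242, 28, 5]]·[p, q, r]ᵀ = [-17170, -1610, -142]ᵀ.
Solving the 3×3 system (Gaussian elimination) gives p = -3161/3439, q = 317/181, r = 21596/3439.

p = -0.919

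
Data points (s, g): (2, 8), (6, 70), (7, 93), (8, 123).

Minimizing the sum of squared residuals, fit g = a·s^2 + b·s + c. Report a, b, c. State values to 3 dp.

Entries of XᵀX: Σs^2·s^2 = 7809, Σs^2·s = 1079, Σs^2 = 153, Σs·s = 153, Σs = 23, Σ1 = 4.
For Xᵀg: Σs^2·g = 14981, Σs·g = 2071, Σg = 294.
XᵀX·[a, b, c]ᵀ = Xᵀg becomes [[7809, 1079, 153]; [1079, 153, 23]; [153, 23, 4]]·[a, b, c]ᵀ = [14981, 2071, 294]ᵀ.
Row-reducing yields a = 1697/902, b = 245/902, c = -1/41.

a = 1.881, b = 0.272, c = -0.024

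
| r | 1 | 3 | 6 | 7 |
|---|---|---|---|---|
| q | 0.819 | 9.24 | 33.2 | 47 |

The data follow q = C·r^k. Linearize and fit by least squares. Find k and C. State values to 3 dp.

With ln qᵢ as the transformed response and ln rᵢ as the regressor:
Σln r = 4.8363, Σ(ln r)² = 8.2039, Σln q = 9.3766, Σln r·ln q = 16.2106.
Equations: 8.2039·k + 4.8363·ln C = 16.2106;  4.8363·k + 4·ln C = 9.3766.
Δ = 8.2039·4 − (4.8363)² = 9.4260; k = (16.2106·4 − 4.8363·9.3766)/9.4260 = 2.06816, ln C = (8.2039·9.3766 − 4.8363·16.2106)/9.4260 = -0.15641, so C = exp(-0.15641) = 0.85521.

k = 2.068, C = 0.855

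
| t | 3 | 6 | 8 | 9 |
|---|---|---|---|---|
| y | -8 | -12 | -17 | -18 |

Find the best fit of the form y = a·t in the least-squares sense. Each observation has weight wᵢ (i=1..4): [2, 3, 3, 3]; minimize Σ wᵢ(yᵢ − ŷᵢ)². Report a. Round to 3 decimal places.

With design matrix A, AᵀWA = [[561]] and AᵀWy = [-1158]ᵀ.
Hence a = -1158 / 561 ≈ -2.06417.

a = -2.064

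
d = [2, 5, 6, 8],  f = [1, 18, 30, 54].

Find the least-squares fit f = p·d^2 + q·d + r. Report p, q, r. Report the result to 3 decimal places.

p = 0.950, q = -0.603, r = -1.720

AᵀA·[p, q, r]ᵀ = Aᵀf reads: 6033·p + 861·q + 129·r = 4990;  861·p + 129·q + 21·r = 704;  129·p + 21·q + 4·r = 103.
Solving the 3×3 system (Gaussian elimination) gives p = 19/20, q = -181/300, r = -43/25.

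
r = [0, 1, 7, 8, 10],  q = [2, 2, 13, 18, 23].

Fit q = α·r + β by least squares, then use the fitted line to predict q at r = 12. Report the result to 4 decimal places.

q̂ = 25.8731

Setting ∂/∂α … = 0 gives: 214·α + 26·β = 467;  26·α + 5·β = 58.
det = 214·5 − 26² = 394.
α = (467·5 − 26·58)/394 = 827/394; β = (214·58 − 26·467)/394 = 135/197.
At r = 12: q̂ = (827/394)·(12) + (135/197)·(1) = 5097/197.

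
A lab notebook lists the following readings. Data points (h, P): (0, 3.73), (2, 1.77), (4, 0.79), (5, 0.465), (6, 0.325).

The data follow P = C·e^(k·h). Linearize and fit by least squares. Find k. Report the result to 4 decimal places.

Taking logs, ln P = k·h + ln C, so regress ln P on h.
XᵀX = [[81.0000, 17.0000]; [17.0000, 5]], rhs = [-10.3731, -0.2380]ᵀ  (here Σh = 17.0000, Σ(h)² = 81.0000, Σln P = -0.2380, Σh·ln P = -10.3731).
Slope k = (n·Σh·ln P − Σh·Σln P)/(n·Σ(h)² − (Σh)²) = (5·-10.3731 − 17.0000·-0.2380)/116.0000 = -0.41224; ln C = (Σln P − k·Σh)/n = 1.35402.

k = -0.4122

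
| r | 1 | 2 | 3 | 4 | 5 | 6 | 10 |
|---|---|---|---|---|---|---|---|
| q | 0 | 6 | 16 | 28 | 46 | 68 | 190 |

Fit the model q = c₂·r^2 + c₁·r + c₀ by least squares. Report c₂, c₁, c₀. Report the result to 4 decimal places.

c₂ = 1.9144, c₁ = 0.0546, c₀ = -1.9067

Normal-equation sums: Σr^2·r^2 = 12275, Σr^2·r = 1441, Σr^2 = 191, Σr·r = 191, Σr = 31, Σ1 = 7.
For Mᵀq: Σr^2·q = 23214, Σr·q = 2710, Σq = 354.
So MᵀM·[c₂, c₁, c₀]ᵀ = Mᵀq: [[12275, 1441, 191]; [1441, 191, 31]; [191, 31, 7]]·[c₂, c₁, c₀]ᵀ = [23214, 2710, 354]ᵀ.
Inverting the 3×3 Gram matrix, [c₂, c₁, c₀]ᵀ = [84466/44121, 2410/44121, -4006/2101]ᵀ.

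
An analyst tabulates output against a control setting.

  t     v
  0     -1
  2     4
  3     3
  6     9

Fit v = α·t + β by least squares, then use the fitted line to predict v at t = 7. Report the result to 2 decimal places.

v̂ = 10.49

With design matrix M, MᵀM = [[49, 11]; [11, 4]] and Mᵀv = [71, 15]ᵀ.
Δ = 49·4 − 11² = 75.
α = (71·4 − 11·15)/75 = 119/75; β = (49·15 − 11·71)/75 = -46/75.
At t = 7: v̂ = (119/75)·(7) + (-46/75)·(1) = 787/75.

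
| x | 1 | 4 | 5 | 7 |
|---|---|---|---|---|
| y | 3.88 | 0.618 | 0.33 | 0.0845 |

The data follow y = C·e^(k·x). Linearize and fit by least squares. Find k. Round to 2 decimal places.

Taking logs, ln y = k·x + ln C, so regress ln y on x.
Σx = 17.0000, Σ(x)² = 91.0000, Σln y = -2.7051, Σx·ln y = -23.4096.
Normal system: [[91.0000, 17.0000]; [17.0000, 4]]·[k, ln C]ᵀ = [-23.4096, -2.7051]ᵀ.
Slope k = (n·Σx·ln y − Σx·Σln y)/(n·Σ(x)² − (Σx)²) = (4·-23.4096 − 17.0000·-2.7051)/75.0000 = -0.63535; ln C = (Σln y − k·Σx)/n = 2.02398.

k = -0.64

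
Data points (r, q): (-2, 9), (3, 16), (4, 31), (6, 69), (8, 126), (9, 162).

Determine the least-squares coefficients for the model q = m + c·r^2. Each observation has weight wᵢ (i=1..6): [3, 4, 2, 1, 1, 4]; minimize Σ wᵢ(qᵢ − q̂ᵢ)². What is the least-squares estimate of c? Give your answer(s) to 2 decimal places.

c = 2.00

Sums needed: Σwᵢ·1 = 15, Σwᵢ·r^2 = 504, Σwᵢ·r^2·r^2 = 32520.
And Σwᵢ·q = 996, Σwᵢ·r^2·q = 64712.
Eliminating c: 32520·(row 1) − 504·(row 2) gives 233784·m = 32520·996 − 504·64712 = -224928, so m = -3124/3247.
Then c = (64712 − 504·(-3124/3247))/32520 = 19529/9741.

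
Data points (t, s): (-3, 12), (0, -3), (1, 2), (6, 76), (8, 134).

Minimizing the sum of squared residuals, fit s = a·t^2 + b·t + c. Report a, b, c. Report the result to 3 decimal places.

a = 1.970, b = 1.239, c = -2.120

Normal-equation sums: Σt^2·t^2 = 5474, Σt^2·t = 702, Σt^2 = 110, Σt·t = 110, Σt = 12, Σ1 = 5.
Moment sums: Σt^2·s = 11422, Σt·s = 1494, Σs = 221.
Normal equations: [[5474, 702, 110]; [702, 110, 12]; [110, 12, 5]]·[a, b, c]ᵀ = [11422, 1494, 221]ᵀ.
Row-reducing yields a = 138269/70176, b = 28981/23392, c = -74401/35088.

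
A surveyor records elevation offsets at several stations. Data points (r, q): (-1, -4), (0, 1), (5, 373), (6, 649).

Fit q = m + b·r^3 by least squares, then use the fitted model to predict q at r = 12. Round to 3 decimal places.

The normal equations are: 4·m + 340·b = 1019;  340·m + 62282·b = 186813.
(Σ1 = 4, Σr^3 = 340, Σr^3·r^3 = 62282, Σq = 1019, Σr^3·q = 186813.)
Determinant 4·62282 − 340² = 133528.
m = (1019·62282 − 340·186813)/133528 = -25531/66764; b = (4·186813 − 340·1019)/133528 = 50099/16691.
At r = 12: q̂ = (-25531/66764)·(1) + (50099/16691)·(1728) = 346258757/66764.

q̂ = 5186.309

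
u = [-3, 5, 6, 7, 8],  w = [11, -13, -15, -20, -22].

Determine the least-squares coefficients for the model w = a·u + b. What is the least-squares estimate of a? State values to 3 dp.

a = -3.013

The normal equations are: 183·a + 23·b = -504;  23·a + 5·b = -59.
(Σu·u = 183, Σu = 23, Σ1 = 5, Σu·w = -504, Σw = -59.)
Δ = 183·5 − 23² = 386.
a = ((-504)·5 − 23·(-59))/386 = -1163/386; b = (183·(-59) − 23·(-504))/386 = 795/386.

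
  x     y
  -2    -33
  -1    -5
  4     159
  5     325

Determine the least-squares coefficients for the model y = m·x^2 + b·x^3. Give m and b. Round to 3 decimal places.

Entries of AᵀA: Σx^2·x^2 = 898, Σx^2·x^3 = 4116, Σx^3·x^3 = 19786.
And Σx^2·y = 10532, Σx^3·y = 51070.
AᵀA·[m, b]ᵀ = Aᵀy becomes [[898, 4116]; [4116, 19786]]·[m, b]ᵀ = [10532, 51070]ᵀ.
det = 898·19786 − 4116² = 826372.
m = (10532·19786 − 4116·51070)/826372 = -454492/206593; b = (898·51070 − 4116·10532)/826372 = 627787/206593.

m = -2.200, b = 3.039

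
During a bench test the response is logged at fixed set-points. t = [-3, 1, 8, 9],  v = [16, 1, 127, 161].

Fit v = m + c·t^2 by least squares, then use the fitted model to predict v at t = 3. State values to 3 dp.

v̂ = 16.563

Forming MᵀM = [[4, 155]; [155, 10739]] and Mᵀv = [305, 21314]ᵀ gives MᵀM·[m, c]ᵀ = Mᵀv.
Δ = 4·10739 − 155² = 18931.
m = (305·10739 − 155·21314)/18931 = -28275/18931; c = (4·21314 − 155·305)/18931 = 37981/18931.
At t = 3: v̂ = (-28275/18931)·(1) + (37981/18931)·(9) = 313554/18931.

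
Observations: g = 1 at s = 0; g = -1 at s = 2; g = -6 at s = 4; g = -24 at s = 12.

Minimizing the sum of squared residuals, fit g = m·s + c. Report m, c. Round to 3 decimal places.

m = -2.157, c = 2.205

Sums needed: Σs·s = 164, Σs = 18, Σ1 = 4.
And Σs·g = -314, Σg = -30.
MᵀM·[m, c]ᵀ = Mᵀg becomes [[164, 18]; [18, 4]]·[m, c]ᵀ = [-314, -30]ᵀ.
Δ = 164·4 − 18² = 332.
m = ((-314)·4 − 18·(-30))/332 = -179/83; c = (164·(-30) − 18·(-314))/332 = 183/83.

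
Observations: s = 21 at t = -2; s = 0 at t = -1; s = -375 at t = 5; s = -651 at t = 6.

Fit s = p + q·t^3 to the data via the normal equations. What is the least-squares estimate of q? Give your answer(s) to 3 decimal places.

q = -2.996

Forming AᵀA = [[4, 332]; [332, 62346]] and Aᵀs = [-1005, -187659]ᵀ gives AᵀA·[p, q]ᵀ = Aᵀs.
Determinant 4·62346 − 332² = 139160.
p = ((-1005)·62346 − 332·(-187659))/139160 = -25353/9940; q = (4·(-187659) − 332·(-1005))/139160 = -7446/2485.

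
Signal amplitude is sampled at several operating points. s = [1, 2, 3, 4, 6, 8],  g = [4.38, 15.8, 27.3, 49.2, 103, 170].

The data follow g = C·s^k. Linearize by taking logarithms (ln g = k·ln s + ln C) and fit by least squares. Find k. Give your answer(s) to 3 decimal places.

With ln gᵢ as the transformed response and ln sᵢ as the regressor:
Σln s = 7.0493, Σ(ln s)² = 11.1437, Σln g = 21.2104, Σln s·ln g = 29.9308.
Equations: 11.1437·k + 7.0493·ln C = 29.9308;  7.0493·k + 6·ln C = 21.2104.
Slope k = (n·Σln s·ln g − Σln s·Σln g)/(n·Σ(ln s)² − (Σln s)²) = (6·29.9308 − 7.0493·21.2104)/17.1702 = 1.75117; ln C = (Σln g − k·Σln s)/n = 1.47766.

k = 1.751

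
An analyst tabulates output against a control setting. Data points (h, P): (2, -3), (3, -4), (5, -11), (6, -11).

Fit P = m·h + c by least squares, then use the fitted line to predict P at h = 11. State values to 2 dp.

Setting ∂/∂m … = 0 gives: 74·m + 16·c = -139;  16·m + 4·c = -29.
(Σh·h = 74, Σh = 16, Σ1 = 4, Σh·P = -139, ΣP = -29.)
det = 74·4 − 16² = 40.
m = ((-139)·4 − 16·(-29))/40 = -23/10; c = (74·(-29) − 16·(-139))/40 = 39/20.
At h = 11: P̂ = (-23/10)·(11) + (39/20)·(1) = -467/20.

P̂ = -23.35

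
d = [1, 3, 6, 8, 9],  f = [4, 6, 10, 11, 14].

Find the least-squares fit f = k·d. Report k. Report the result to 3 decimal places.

Compute the Gram sums: Σd·d = 191.
Moment sums: Σd·f = 296.
k = 296/191 = 1.54974.

k = 1.550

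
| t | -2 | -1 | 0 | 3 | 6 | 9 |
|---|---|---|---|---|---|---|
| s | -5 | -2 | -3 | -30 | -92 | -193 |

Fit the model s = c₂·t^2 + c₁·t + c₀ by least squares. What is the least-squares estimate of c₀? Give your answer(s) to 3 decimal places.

Forming AᵀA = [[7955, 963, 131]; [963, 131, 15]; [131, 15, 6]] and Aᵀs = [-19237, -2367, -325]ᵀ gives AᵀA·[c₂, c₁, c₀]ᵀ = Aᵀs.
Inverting the 3×3 Gram matrix, [c₂, c₁, c₀]ᵀ = [-441943/217520, -612621/217520, -150423/54380]ᵀ.

c₀ = -2.766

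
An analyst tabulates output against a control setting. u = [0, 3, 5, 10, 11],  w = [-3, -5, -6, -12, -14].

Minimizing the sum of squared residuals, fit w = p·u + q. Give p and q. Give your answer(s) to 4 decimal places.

p = -1.0023, q = -2.1866

Setting ∂/∂p … = 0 gives: 255·p + 29·q = -319;  29·p + 5·q = -40.
Δ = 255·5 − 29² = 434.
p = ((-319)·5 − 29·(-40))/434 = -435/434; q = (255·(-40) − 29·(-319))/434 = -949/434.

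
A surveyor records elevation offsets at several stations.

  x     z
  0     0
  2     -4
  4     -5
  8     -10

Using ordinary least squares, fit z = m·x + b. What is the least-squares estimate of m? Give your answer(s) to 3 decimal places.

Forming MᵀM = [[84, 14]; [14, 4]] and Mᵀz = [-108, -19]ᵀ gives MᵀM·[m, b]ᵀ = Mᵀz.
Determinant 84·4 − 14² = 140.
m = ((-108)·4 − 14·(-19))/140 = -83/70; b = (84·(-19) − 14·(-108))/140 = -3/5.

m = -1.186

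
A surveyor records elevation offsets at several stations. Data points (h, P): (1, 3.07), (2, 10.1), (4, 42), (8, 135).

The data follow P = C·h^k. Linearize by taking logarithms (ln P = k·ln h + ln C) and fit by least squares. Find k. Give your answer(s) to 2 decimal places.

Linearized form: ln P = k·ln h + ln C. From the 4 transformed points,
XᵀX = [[6.7263, 4.1589]; [4.1589, 4]], rhs = [16.9847, 12.0772]ᵀ  (here Σln h = 4.1589, Σ(ln h)² = 6.7263, Σln P = 12.0772, Σln h·ln P = 16.9847).
Δ = 6.7263·4 − (4.1589)² = 9.6091; k = (16.9847·4 − 4.1589·12.0772)/9.6091 = 1.84318, ln C = (6.7263·12.0772 − 4.1589·16.9847)/9.6091 = 1.10290.

k = 1.84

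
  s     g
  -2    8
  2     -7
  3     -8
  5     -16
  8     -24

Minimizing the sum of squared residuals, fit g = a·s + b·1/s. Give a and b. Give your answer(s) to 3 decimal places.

MᵀM·[a, b]ᵀ = Mᵀg reads: 106·a + 5·b = -326;  5·a + (9601/14400)·b = -491/30.
(Σs·s = 106, Σs·1/s = 5, Σ1/s·1/s = 9601/14400, Σs·g = -326, Σ1/s·g = -491/30.)
det = 106·(9601/14400) − 5² = 328853/7200.
a = ((-326)·(9601/14400) − 5·(-491/30))/(328853/7200) = -975763/328853; b = (106·(-491/30) − 5·(-326))/(328853/7200) = -755040/328853.

a = -2.967, b = -2.296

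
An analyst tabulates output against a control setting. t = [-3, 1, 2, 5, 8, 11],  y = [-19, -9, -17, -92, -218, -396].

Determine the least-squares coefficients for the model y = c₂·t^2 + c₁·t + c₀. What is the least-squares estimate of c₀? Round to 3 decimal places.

c₀ = -1.369

With design matrix A, AᵀA = [[19460, 1950, 224]; [1950, 224, 24]; [224, 24, 6]] and Aᵀy = [-64416, -6546, -751]ᵀ.
Solving the 3×3 system (Gaussian elimination) gives c₂ = -692401/232157, c₁ = -722730/232157, c₀ = -635521/464314.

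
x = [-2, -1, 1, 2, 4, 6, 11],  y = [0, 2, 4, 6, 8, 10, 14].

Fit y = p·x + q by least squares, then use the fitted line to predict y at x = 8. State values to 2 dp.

ŷ = 11.62

The normal system AᵀA·[p, q]ᵀ = Aᵀy is [[183, 21]; [21, 7]]·[p, q]ᵀ = [260, 44]ᵀ.
Determinant 183·7 − 21² = 840.
p = (260·7 − 21·44)/840 = 16/15; q = (183·44 − 21·260)/840 = 108/35.
At x = 8: ŷ = (16/15)·(8) + (108/35)·(1) = 244/21.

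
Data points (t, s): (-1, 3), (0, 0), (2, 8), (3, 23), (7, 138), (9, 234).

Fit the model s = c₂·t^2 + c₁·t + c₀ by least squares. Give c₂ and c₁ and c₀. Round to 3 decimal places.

Compute the Gram sums: Σt^2·t^2 = 9060, Σt^2·t = 1106, Σt^2 = 144, Σt·t = 144, Σt = 20, Σ1 = 6.
For Xᵀs: Σt^2·s = 25958, Σt·s = 3154, Σs = 406.
Solving the 3×3 system (Gaussian elimination) gives c₂ = 94999/31125, c₁ = -14757/10375, c₀ = -26281/31125.

c₂ = 3.052, c₁ = -1.422, c₀ = -0.844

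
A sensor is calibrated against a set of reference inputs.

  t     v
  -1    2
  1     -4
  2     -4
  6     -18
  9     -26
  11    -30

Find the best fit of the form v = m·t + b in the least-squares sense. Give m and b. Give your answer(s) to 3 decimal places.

m = -2.759, b = -0.459

The normal equations are: 244·m + 28·b = -686;  28·m + 6·b = -80.
Eliminating b: 6·(row 1) − 28·(row 2) gives 680·m = 6·(-686) − 28·(-80) = -1876, so m = -469/170.
Then b = ((-80) − 28·(-469/170))/6 = -39/85.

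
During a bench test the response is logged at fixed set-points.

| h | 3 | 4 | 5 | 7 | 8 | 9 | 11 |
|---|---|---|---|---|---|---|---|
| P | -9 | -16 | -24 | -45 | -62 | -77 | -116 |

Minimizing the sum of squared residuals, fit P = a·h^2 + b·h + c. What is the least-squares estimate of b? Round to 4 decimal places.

With design matrix A, AᵀA = [[28661, 3131, 365]; [3131, 365, 47]; [365, 47, 7]] and AᵀP = [-27383, -2991, -349]ᵀ.
Solving the 3×3 system (Gaussian elimination) gives a = -23411/23016, b = 20603/23016, c = -10855/3836.

b = 0.8952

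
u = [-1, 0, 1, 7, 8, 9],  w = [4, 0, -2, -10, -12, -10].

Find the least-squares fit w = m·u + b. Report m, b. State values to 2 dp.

m = -1.42, b = 0.68

Setting ∂/∂m … = 0 gives: 196·m + 24·b = -262;  24·m + 6·b = -30.
det = 196·6 − 24² = 600.
m = ((-262)·6 − 24·(-30))/600 = -71/50; b = (196·(-30) − 24·(-262))/600 = 17/25.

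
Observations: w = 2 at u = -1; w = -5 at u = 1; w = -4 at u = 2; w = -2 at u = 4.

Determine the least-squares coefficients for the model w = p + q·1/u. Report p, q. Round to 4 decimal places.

p = -1.5755, q = -3.5971

Entries of AᵀA: Σ1 = 4, Σ1/u = 3/4, Σ1/u·1/u = 37/16.
Right-hand side: Σw = -9, Σ1/u·w = -19/2.
So AᵀA·[p, q]ᵀ = Aᵀw: [[4, 3/4]; [3/4, 37/16]]·[p, q]ᵀ = [-9, -19/2]ᵀ.
Eliminating q: (37/16)·(row 1) − (3/4)·(row 2) gives (139/16)·p = (37/16)·(-9) − (3/4)·(-19/2) = -219/16, so p = -219/139.
Then q = ((-19/2) − (3/4)·(-219/139))/(37/16) = -500/139.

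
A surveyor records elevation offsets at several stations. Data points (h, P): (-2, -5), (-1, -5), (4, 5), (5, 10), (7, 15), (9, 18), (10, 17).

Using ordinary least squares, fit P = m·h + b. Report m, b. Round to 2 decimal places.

m = 2.09, b = -1.68

From the data, Σh·h = 276, Σh = 32, Σ1 = 7.
And Σh·P = 522, ΣP = 55.
Determinant 276·7 − 32² = 908.
m = (522·7 − 32·55)/908 = 947/454; b = (276·55 − 32·522)/908 = -381/227.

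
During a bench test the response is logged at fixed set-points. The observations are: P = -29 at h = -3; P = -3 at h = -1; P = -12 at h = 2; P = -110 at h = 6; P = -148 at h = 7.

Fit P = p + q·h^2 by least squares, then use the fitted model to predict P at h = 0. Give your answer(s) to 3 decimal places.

Normal-equation sums: Σ1 = 5, Σh^2 = 99, Σh^2·h^2 = 3795.
For MᵀP: ΣP = -302, Σh^2·P = -11524.
So MᵀM·[p, q]ᵀ = MᵀP: [[5, 99]; [99, 3795]]·[p, q]ᵀ = [-302, -11524]ᵀ.
Δ = 5·3795 − 99² = 9174.
p = ((-302)·3795 − 99·(-11524))/9174 = -79/139; q = (5·(-11524) − 99·(-302))/9174 = -13861/4587.
At h = 0: P̂ = (-79/139)·(1) + (-13861/4587)·(0) = -79/139.

P̂ = -0.568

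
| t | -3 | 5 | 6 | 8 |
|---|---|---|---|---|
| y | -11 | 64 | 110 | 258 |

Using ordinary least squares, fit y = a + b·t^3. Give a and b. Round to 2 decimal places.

a = 2.10, b = 0.50

Normal-equation sums: Σ1 = 4, Σt^3 = 826, Σt^3·t^3 = 325154.
Moment sums: Σy = 421, Σt^3·y = 164153.
AᵀA·[a, b]ᵀ = Aᵀy becomes [[4, 826]; [826, 325154]]·[a, b]ᵀ = [421, 164153]ᵀ.
Eliminating b: 325154·(row 1) − 826·(row 2) gives 618340·a = 325154·421 − 826·164153 = 1299456, so a = 324864/154585.
Then b = (164153 − 826·(324864/154585))/325154 = 154433/309170.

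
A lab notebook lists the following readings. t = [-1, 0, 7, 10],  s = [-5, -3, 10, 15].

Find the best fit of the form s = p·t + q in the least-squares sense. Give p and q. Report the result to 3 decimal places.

p = 1.826, q = -3.052

Entries of AᵀA: Σt·t = 150, Σt = 16, Σ1 = 4.
And Σt·s = 225, Σs = 17.
Determinant 150·4 − 16² = 344.
p = (225·4 − 16·17)/344 = 157/86; q = (150·17 − 16·225)/344 = -525/172.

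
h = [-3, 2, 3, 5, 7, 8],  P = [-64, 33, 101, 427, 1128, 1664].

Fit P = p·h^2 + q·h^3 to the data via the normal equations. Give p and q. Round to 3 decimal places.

p = 2.073, q = 2.992

The normal equations are: 7300·p + 52732·q = 172908;  52732·p + 396940·q = 1296966.
Determinant 7300·396940 − 52732² = 116998176.
p = (172908·396940 − 52732·1296966)/116998176 = 10103767/4874924; q = (7300·1296966 − 52732·172908)/116998176 = 14586131/4874924.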